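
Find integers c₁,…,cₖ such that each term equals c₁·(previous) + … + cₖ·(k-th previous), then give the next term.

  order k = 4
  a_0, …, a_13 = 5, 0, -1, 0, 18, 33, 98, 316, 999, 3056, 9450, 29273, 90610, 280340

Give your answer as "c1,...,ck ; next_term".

  a_4 = 2·0 + 2·-1 + 3·0 + 4·5 = 18
  a_5 = 2·18 + 2·0 + 3·-1 + 4·0 = 33
  a_6 = 2·33 + 2·18 + 3·0 + 4·-1 = 98
  a_7 = 2·98 + 2·33 + 3·18 + 4·0 = 316
  a_8 = 2·316 + 2·98 + 3·33 + 4·18 = 999
  a_9 = 2·999 + 2·316 + 3·98 + 4·33 = 3056
  a_10 = 2·3056 + 2·999 + 3·316 + 4·98 = 9450
  a_11 = 2·9450 + 2·3056 + 3·999 + 4·316 = 29273
  a_12 = 2·29273 + 2·9450 + 3·3056 + 4·999 = 90610
  a_13 = 2·90610 + 2·29273 + 3·9450 + 4·3056 = 280340
  a_14 = 2·280340 + 2·90610 + 3·29273 + 4·9450 = 867519

2,2,3,4 ; 867519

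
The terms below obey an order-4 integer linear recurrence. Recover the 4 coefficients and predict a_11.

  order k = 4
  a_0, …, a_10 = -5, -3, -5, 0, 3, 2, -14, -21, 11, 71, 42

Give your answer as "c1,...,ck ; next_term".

  a_4 = 1·0 + -2·-5 + -1·-3 + 2·-5 = 3
  a_5 = 1·3 + -2·0 + -1·-5 + 2·-3 = 2
  a_6 = 1·2 + -2·3 + -1·0 + 2·-5 = -14
  a_7 = 1·-14 + -2·2 + -1·3 + 2·0 = -21
  a_8 = 1·-21 + -2·-14 + -1·2 + 2·3 = 11
  a_9 = 1·11 + -2·-21 + -1·-14 + 2·2 = 71
  a_10 = 1·71 + -2·11 + -1·-21 + 2·-14 = 42
  a_11 = 1·42 + -2·71 + -1·11 + 2·-21 = -153

1,-2,-1,2 ; -153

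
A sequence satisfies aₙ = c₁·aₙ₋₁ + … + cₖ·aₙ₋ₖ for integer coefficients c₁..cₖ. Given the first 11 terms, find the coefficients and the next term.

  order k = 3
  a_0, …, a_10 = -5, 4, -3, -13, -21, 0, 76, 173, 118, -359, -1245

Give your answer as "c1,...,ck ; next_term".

2,-3,-1 ; -1531

  a_3 = 2·-3 + -3·4 + -1·-5 = -13
  a_4 = 2·-13 + -3·-3 + -1·4 = -21
  a_5 = 2·-21 + -3·-13 + -1·-3 = 0
  a_6 = 2·0 + -3·-21 + -1·-13 = 76
  a_7 = 2·76 + -3·0 + -1·-21 = 173
  a_8 = 2·173 + -3·76 + -1·0 = 118
  a_9 = 2·118 + -3·173 + -1·76 = -359
  a_10 = 2·-359 + -3·118 + -1·173 = -1245
  a_11 = 2·-1245 + -3·-359 + -1·118 = -1531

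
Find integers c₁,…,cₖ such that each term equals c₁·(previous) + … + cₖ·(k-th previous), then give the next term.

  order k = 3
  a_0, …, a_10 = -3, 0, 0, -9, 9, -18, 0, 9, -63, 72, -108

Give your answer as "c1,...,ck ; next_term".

-1,1,3 ; -9

  a_3 = -1·0 + 1·0 + 3·-3 = -9
  a_4 = -1·-9 + 1·0 + 3·0 = 9
  a_5 = -1·9 + 1·-9 + 3·0 = -18
  a_6 = -1·-18 + 1·9 + 3·-9 = 0
  a_7 = -1·0 + 1·-18 + 3·9 = 9
  a_8 = -1·9 + 1·0 + 3·-18 = -63
  a_9 = -1·-63 + 1·9 + 3·0 = 72
  a_10 = -1·72 + 1·-63 + 3·9 = -108
  a_11 = -1·-108 + 1·72 + 3·-63 = -9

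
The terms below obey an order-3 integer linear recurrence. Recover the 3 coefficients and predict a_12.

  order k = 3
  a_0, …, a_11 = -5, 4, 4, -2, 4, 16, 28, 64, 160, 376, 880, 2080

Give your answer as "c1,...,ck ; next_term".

2,0,2 ; 4912

  a_3 = 2·4 + 0·4 + 2·-5 = -2
  a_4 = 2·-2 + 0·4 + 2·4 = 4
  a_5 = 2·4 + 0·-2 + 2·4 = 16
  a_6 = 2·16 + 0·4 + 2·-2 = 28
  a_7 = 2·28 + 0·16 + 2·4 = 64
  a_8 = 2·64 + 0·28 + 2·16 = 160
  a_9 = 2·160 + 0·64 + 2·28 = 376
  a_10 = 2·376 + 0·160 + 2·64 = 880
  a_11 = 2·880 + 0·376 + 2·160 = 2080
  a_12 = 2·2080 + 0·880 + 2·376 = 4912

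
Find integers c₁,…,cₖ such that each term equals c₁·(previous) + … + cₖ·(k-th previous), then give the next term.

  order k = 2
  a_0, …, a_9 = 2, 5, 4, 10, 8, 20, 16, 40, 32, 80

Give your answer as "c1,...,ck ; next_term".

0,2 ; 64

  a_2 = 0·5 + 2·2 = 4
  a_3 = 0·4 + 2·5 = 10
  a_4 = 0·10 + 2·4 = 8
  a_5 = 0·8 + 2·10 = 20
  a_6 = 0·20 + 2·8 = 16
  a_7 = 0·16 + 2·20 = 40
  a_8 = 0·40 + 2·16 = 32
  a_9 = 0·32 + 2·40 = 80
  a_10 = 0·80 + 2·32 = 64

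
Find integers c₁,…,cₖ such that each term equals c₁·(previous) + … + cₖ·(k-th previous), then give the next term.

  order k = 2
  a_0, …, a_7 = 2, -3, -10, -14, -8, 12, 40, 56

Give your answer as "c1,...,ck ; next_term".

2,-2 ; 32

  a_2 = 2·-3 + -2·2 = -10
  a_3 = 2·-10 + -2·-3 = -14
  a_4 = 2·-14 + -2·-10 = -8
  a_5 = 2·-8 + -2·-14 = 12
  a_6 = 2·12 + -2·-8 = 40
  a_7 = 2·40 + -2·12 = 56
  a_8 = 2·56 + -2·40 = 32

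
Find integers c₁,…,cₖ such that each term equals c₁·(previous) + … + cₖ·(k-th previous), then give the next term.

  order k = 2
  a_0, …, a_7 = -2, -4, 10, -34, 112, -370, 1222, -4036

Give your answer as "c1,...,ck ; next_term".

-3,1 ; 13330

  a_2 = -3·-4 + 1·-2 = 10
  a_3 = -3·10 + 1·-4 = -34
  a_4 = -3·-34 + 1·10 = 112
  a_5 = -3·112 + 1·-34 = -370
  a_6 = -3·-370 + 1·112 = 1222
  a_7 = -3·1222 + 1·-370 = -4036
  a_8 = -3·-4036 + 1·1222 = 13330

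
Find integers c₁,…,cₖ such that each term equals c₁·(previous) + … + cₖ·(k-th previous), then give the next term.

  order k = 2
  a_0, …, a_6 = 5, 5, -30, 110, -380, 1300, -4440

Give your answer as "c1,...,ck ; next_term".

  a_2 = -4·5 + -2·5 = -30
  a_3 = -4·-30 + -2·5 = 110
  a_4 = -4·110 + -2·-30 = -380
  a_5 = -4·-380 + -2·110 = 1300
  a_6 = -4·1300 + -2·-380 = -4440
  a_7 = -4·-4440 + -2·1300 = 15160

-4,-2 ; 15160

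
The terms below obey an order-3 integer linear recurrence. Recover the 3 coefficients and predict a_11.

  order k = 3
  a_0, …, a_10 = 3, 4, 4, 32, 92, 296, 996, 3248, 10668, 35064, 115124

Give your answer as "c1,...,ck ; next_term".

2,3,4 ; 378112

  a_3 = 2·4 + 3·4 + 4·3 = 32
  a_4 = 2·32 + 3·4 + 4·4 = 92
  a_5 = 2·92 + 3·32 + 4·4 = 296
  a_6 = 2·296 + 3·92 + 4·32 = 996
  a_7 = 2·996 + 3·296 + 4·92 = 3248
  a_8 = 2·3248 + 3·996 + 4·296 = 10668
  a_9 = 2·10668 + 3·3248 + 4·996 = 35064
  a_10 = 2·35064 + 3·10668 + 4·3248 = 115124
  a_11 = 2·115124 + 3·35064 + 4·10668 = 378112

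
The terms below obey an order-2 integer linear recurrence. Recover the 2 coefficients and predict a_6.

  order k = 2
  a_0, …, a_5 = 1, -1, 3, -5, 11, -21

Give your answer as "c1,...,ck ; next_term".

  a_2 = -1·-1 + 2·1 = 3
  a_3 = -1·3 + 2·-1 = -5
  a_4 = -1·-5 + 2·3 = 11
  a_5 = -1·11 + 2·-5 = -21
  a_6 = -1·-21 + 2·11 = 43

-1,2 ; 43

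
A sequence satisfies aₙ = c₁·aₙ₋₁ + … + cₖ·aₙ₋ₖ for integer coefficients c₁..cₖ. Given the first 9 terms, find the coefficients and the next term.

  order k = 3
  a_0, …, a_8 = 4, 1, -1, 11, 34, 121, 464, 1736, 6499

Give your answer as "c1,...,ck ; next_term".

  a_3 = 3·-1 + 2·1 + 3·4 = 11
  a_4 = 3·11 + 2·-1 + 3·1 = 34
  a_5 = 3·34 + 2·11 + 3·-1 = 121
  a_6 = 3·121 + 2·34 + 3·11 = 464
  a_7 = 3·464 + 2·121 + 3·34 = 1736
  a_8 = 3·1736 + 2·464 + 3·121 = 6499
  a_9 = 3·6499 + 2·1736 + 3·464 = 24361

3,2,3 ; 24361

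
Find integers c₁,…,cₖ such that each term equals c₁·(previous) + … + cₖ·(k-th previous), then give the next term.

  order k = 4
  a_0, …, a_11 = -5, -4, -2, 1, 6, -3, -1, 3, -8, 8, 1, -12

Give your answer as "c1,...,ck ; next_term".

-1,-1,0,-1 ; 19

  a_4 = -1·1 + -1·-2 + 0·-4 + -1·-5 = 6
  a_5 = -1·6 + -1·1 + 0·-2 + -1·-4 = -3
  a_6 = -1·-3 + -1·6 + 0·1 + -1·-2 = -1
  a_7 = -1·-1 + -1·-3 + 0·6 + -1·1 = 3
  a_8 = -1·3 + -1·-1 + 0·-3 + -1·6 = -8
  a_9 = -1·-8 + -1·3 + 0·-1 + -1·-3 = 8
  a_10 = -1·8 + -1·-8 + 0·3 + -1·-1 = 1
  a_11 = -1·1 + -1·8 + 0·-8 + -1·3 = -12
  a_12 = -1·-12 + -1·1 + 0·8 + -1·-8 = 19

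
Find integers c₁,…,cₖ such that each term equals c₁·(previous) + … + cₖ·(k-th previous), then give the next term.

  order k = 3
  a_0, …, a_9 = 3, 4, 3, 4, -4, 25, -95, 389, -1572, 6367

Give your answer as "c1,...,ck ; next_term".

  a_3 = -3·3 + 4·4 + -1·3 = 4
  a_4 = -3·4 + 4·3 + -1·4 = -4
  a_5 = -3·-4 + 4·4 + -1·3 = 25
  a_6 = -3·25 + 4·-4 + -1·4 = -95
  a_7 = -3·-95 + 4·25 + -1·-4 = 389
  a_8 = -3·389 + 4·-95 + -1·25 = -1572
  a_9 = -3·-1572 + 4·389 + -1·-95 = 6367
  a_10 = -3·6367 + 4·-1572 + -1·389 = -25778

-3,4,-1 ; -25778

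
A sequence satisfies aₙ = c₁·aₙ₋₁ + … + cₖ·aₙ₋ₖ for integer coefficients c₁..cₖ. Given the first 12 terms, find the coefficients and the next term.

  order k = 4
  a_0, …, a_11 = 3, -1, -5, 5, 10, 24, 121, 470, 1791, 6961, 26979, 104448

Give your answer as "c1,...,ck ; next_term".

  a_4 = 4·5 + -1·-5 + 3·-1 + -4·3 = 10
  a_5 = 4·10 + -1·5 + 3·-5 + -4·-1 = 24
  a_6 = 4·24 + -1·10 + 3·5 + -4·-5 = 121
  a_7 = 4·121 + -1·24 + 3·10 + -4·5 = 470
  a_8 = 4·470 + -1·121 + 3·24 + -4·10 = 1791
  a_9 = 4·1791 + -1·470 + 3·121 + -4·24 = 6961
  a_10 = 4·6961 + -1·1791 + 3·470 + -4·121 = 26979
  a_11 = 4·26979 + -1·6961 + 3·1791 + -4·470 = 104448
  a_12 = 4·104448 + -1·26979 + 3·6961 + -4·1791 = 404532

4,-1,3,-4 ; 404532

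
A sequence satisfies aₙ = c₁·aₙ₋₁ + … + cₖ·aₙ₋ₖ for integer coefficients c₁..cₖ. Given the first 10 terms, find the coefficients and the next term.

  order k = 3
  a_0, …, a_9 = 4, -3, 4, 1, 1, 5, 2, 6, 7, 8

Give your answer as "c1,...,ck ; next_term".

0,1,1 ; 13

  a_3 = 0·4 + 1·-3 + 1·4 = 1
  a_4 = 0·1 + 1·4 + 1·-3 = 1
  a_5 = 0·1 + 1·1 + 1·4 = 5
  a_6 = 0·5 + 1·1 + 1·1 = 2
  a_7 = 0·2 + 1·5 + 1·1 = 6
  a_8 = 0·6 + 1·2 + 1·5 = 7
  a_9 = 0·7 + 1·6 + 1·2 = 8
  a_10 = 0·8 + 1·7 + 1·6 = 13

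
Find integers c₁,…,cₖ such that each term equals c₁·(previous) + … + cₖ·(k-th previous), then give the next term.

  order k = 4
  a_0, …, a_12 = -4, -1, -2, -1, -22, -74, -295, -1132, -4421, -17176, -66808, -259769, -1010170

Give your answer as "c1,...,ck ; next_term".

3,3,1,3 ; -3928153

  a_4 = 3·-1 + 3·-2 + 1·-1 + 3·-4 = -22
  a_5 = 3·-22 + 3·-1 + 1·-2 + 3·-1 = -74
  a_6 = 3·-74 + 3·-22 + 1·-1 + 3·-2 = -295
  a_7 = 3·-295 + 3·-74 + 1·-22 + 3·-1 = -1132
  a_8 = 3·-1132 + 3·-295 + 1·-74 + 3·-22 = -4421
  a_9 = 3·-4421 + 3·-1132 + 1·-295 + 3·-74 = -17176
  a_10 = 3·-17176 + 3·-4421 + 1·-1132 + 3·-295 = -66808
  a_11 = 3·-66808 + 3·-17176 + 1·-4421 + 3·-1132 = -259769
  a_12 = 3·-259769 + 3·-66808 + 1·-17176 + 3·-4421 = -1010170
  a_13 = 3·-1010170 + 3·-259769 + 1·-66808 + 3·-17176 = -3928153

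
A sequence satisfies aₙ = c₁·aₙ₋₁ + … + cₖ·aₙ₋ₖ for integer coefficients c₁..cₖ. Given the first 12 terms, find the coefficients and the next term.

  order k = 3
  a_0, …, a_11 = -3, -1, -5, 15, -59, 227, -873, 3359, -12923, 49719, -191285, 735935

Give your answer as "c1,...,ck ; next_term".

-3,3,-1 ; -2831379

  a_3 = -3·-5 + 3·-1 + -1·-3 = 15
  a_4 = -3·15 + 3·-5 + -1·-1 = -59
  a_5 = -3·-59 + 3·15 + -1·-5 = 227
  a_6 = -3·227 + 3·-59 + -1·15 = -873
  a_7 = -3·-873 + 3·227 + -1·-59 = 3359
  a_8 = -3·3359 + 3·-873 + -1·227 = -12923
  a_9 = -3·-12923 + 3·3359 + -1·-873 = 49719
  a_10 = -3·49719 + 3·-12923 + -1·3359 = -191285
  a_11 = -3·-191285 + 3·49719 + -1·-12923 = 735935
  a_12 = -3·735935 + 3·-191285 + -1·49719 = -2831379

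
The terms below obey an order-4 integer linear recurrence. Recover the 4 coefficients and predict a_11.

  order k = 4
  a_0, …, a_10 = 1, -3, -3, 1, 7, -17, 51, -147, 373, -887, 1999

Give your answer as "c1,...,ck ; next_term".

-4,-4,-1,-4 ; -4233

  a_4 = -4·1 + -4·-3 + -1·-3 + -4·1 = 7
  a_5 = -4·7 + -4·1 + -1·-3 + -4·-3 = -17
  a_6 = -4·-17 + -4·7 + -1·1 + -4·-3 = 51
  a_7 = -4·51 + -4·-17 + -1·7 + -4·1 = -147
  a_8 = -4·-147 + -4·51 + -1·-17 + -4·7 = 373
  a_9 = -4·373 + -4·-147 + -1·51 + -4·-17 = -887
  a_10 = -4·-887 + -4·373 + -1·-147 + -4·51 = 1999
  a_11 = -4·1999 + -4·-887 + -1·373 + -4·-147 = -4233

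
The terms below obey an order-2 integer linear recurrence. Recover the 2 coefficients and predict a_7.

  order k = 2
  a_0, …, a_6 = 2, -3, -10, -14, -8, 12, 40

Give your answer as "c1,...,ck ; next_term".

2,-2 ; 56

  a_2 = 2·-3 + -2·2 = -10
  a_3 = 2·-10 + -2·-3 = -14
  a_4 = 2·-14 + -2·-10 = -8
  a_5 = 2·-8 + -2·-14 = 12
  a_6 = 2·12 + -2·-8 = 40
  a_7 = 2·40 + -2·12 = 56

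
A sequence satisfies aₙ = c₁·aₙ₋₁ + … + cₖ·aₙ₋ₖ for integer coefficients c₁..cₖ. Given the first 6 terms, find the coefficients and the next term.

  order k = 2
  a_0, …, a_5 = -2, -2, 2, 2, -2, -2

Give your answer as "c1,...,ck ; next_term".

0,-1 ; 2

  a_2 = 0·-2 + -1·-2 = 2
  a_3 = 0·2 + -1·-2 = 2
  a_4 = 0·2 + -1·2 = -2
  a_5 = 0·-2 + -1·2 = -2
  a_6 = 0·-2 + -1·-2 = 2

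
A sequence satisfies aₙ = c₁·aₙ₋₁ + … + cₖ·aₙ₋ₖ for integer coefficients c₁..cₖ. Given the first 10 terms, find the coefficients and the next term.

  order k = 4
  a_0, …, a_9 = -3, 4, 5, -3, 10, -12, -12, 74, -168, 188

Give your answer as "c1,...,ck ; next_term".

-2,-2,2,-2 ; 132

  a_4 = -2·-3 + -2·5 + 2·4 + -2·-3 = 10
  a_5 = -2·10 + -2·-3 + 2·5 + -2·4 = -12
  a_6 = -2·-12 + -2·10 + 2·-3 + -2·5 = -12
  a_7 = -2·-12 + -2·-12 + 2·10 + -2·-3 = 74
  a_8 = -2·74 + -2·-12 + 2·-12 + -2·10 = -168
  a_9 = -2·-168 + -2·74 + 2·-12 + -2·-12 = 188
  a_10 = -2·188 + -2·-168 + 2·74 + -2·-12 = 132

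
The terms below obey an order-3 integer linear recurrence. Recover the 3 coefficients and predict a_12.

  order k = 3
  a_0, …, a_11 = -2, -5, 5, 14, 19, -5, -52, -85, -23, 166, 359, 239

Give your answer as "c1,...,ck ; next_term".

  a_3 = 1·5 + -1·-5 + -2·-2 = 14
  a_4 = 1·14 + -1·5 + -2·-5 = 19
  a_5 = 1·19 + -1·14 + -2·5 = -5
  a_6 = 1·-5 + -1·19 + -2·14 = -52
  a_7 = 1·-52 + -1·-5 + -2·19 = -85
  a_8 = 1·-85 + -1·-52 + -2·-5 = -23
  a_9 = 1·-23 + -1·-85 + -2·-52 = 166
  a_10 = 1·166 + -1·-23 + -2·-85 = 359
  a_11 = 1·359 + -1·166 + -2·-23 = 239
  a_12 = 1·239 + -1·359 + -2·166 = -452

1,-1,-2 ; -452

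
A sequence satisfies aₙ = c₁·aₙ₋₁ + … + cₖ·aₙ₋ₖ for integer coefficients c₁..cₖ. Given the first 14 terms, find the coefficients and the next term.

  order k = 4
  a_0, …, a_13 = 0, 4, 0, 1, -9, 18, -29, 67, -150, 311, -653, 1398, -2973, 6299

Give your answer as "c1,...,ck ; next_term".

  a_4 = -1·1 + 1·0 + -2·4 + 2·0 = -9
  a_5 = -1·-9 + 1·1 + -2·0 + 2·4 = 18
  a_6 = -1·18 + 1·-9 + -2·1 + 2·0 = -29
  a_7 = -1·-29 + 1·18 + -2·-9 + 2·1 = 67
  a_8 = -1·67 + 1·-29 + -2·18 + 2·-9 = -150
  a_9 = -1·-150 + 1·67 + -2·-29 + 2·18 = 311
  a_10 = -1·311 + 1·-150 + -2·67 + 2·-29 = -653
  a_11 = -1·-653 + 1·311 + -2·-150 + 2·67 = 1398
  a_12 = -1·1398 + 1·-653 + -2·311 + 2·-150 = -2973
  a_13 = -1·-2973 + 1·1398 + -2·-653 + 2·311 = 6299
  a_14 = -1·6299 + 1·-2973 + -2·1398 + 2·-653 = -13374

-1,1,-2,2 ; -13374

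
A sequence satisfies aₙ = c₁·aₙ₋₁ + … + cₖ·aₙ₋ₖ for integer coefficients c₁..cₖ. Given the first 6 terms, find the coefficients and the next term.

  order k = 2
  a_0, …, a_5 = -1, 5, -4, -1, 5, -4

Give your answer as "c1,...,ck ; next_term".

  a_2 = -1·5 + -1·-1 = -4
  a_3 = -1·-4 + -1·5 = -1
  a_4 = -1·-1 + -1·-4 = 5
  a_5 = -1·5 + -1·-1 = -4
  a_6 = -1·-4 + -1·5 = -1

-1,-1 ; -1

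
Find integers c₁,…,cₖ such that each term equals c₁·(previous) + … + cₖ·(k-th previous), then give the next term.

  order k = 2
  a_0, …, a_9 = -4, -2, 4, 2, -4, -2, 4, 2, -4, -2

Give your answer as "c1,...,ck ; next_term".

  a_2 = 0·-2 + -1·-4 = 4
  a_3 = 0·4 + -1·-2 = 2
  a_4 = 0·2 + -1·4 = -4
  a_5 = 0·-4 + -1·2 = -2
  a_6 = 0·-2 + -1·-4 = 4
  a_7 = 0·4 + -1·-2 = 2
  a_8 = 0·2 + -1·4 = -4
  a_9 = 0·-4 + -1·2 = -2
  a_10 = 0·-2 + -1·-4 = 4

0,-1 ; 4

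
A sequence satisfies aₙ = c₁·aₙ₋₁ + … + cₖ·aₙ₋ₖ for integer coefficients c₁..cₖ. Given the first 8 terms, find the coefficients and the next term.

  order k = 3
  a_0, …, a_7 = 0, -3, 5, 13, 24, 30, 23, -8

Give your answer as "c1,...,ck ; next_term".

  a_3 = 2·5 + -1·-3 + -1·0 = 13
  a_4 = 2·13 + -1·5 + -1·-3 = 24
  a_5 = 2·24 + -1·13 + -1·5 = 30
  a_6 = 2·30 + -1·24 + -1·13 = 23
  a_7 = 2·23 + -1·30 + -1·24 = -8
  a_8 = 2·-8 + -1·23 + -1·30 = -69

2,-1,-1 ; -69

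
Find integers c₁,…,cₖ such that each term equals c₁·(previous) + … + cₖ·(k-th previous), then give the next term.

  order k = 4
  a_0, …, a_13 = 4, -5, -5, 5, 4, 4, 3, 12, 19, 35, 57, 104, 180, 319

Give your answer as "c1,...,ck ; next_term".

1,1,0,1 ; 556

  a_4 = 1·5 + 1·-5 + 0·-5 + 1·4 = 4
  a_5 = 1·4 + 1·5 + 0·-5 + 1·-5 = 4
  a_6 = 1·4 + 1·4 + 0·5 + 1·-5 = 3
  a_7 = 1·3 + 1·4 + 0·4 + 1·5 = 12
  a_8 = 1·12 + 1·3 + 0·4 + 1·4 = 19
  a_9 = 1·19 + 1·12 + 0·3 + 1·4 = 35
  a_10 = 1·35 + 1·19 + 0·12 + 1·3 = 57
  a_11 = 1·57 + 1·35 + 0·19 + 1·12 = 104
  a_12 = 1·104 + 1·57 + 0·35 + 1·19 = 180
  a_13 = 1·180 + 1·104 + 0·57 + 1·35 = 319
  a_14 = 1·319 + 1·180 + 0·104 + 1·57 = 556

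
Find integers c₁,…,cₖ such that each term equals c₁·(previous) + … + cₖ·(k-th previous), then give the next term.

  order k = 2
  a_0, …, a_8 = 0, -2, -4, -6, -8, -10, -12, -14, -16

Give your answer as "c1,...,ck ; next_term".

2,-1 ; -18

  a_2 = 2·-2 + -1·0 = -4
  a_3 = 2·-4 + -1·-2 = -6
  a_4 = 2·-6 + -1·-4 = -8
  a_5 = 2·-8 + -1·-6 = -10
  a_6 = 2·-10 + -1·-8 = -12
  a_7 = 2·-12 + -1·-10 = -14
  a_8 = 2·-14 + -1·-12 = -16
  a_9 = 2·-16 + -1·-14 = -18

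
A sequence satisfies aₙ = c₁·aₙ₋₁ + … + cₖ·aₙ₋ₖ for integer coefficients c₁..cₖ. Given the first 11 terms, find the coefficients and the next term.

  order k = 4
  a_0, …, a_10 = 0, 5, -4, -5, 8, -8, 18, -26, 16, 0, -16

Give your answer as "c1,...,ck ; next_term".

-2,-2,-2,-2 ; 52

  a_4 = -2·-5 + -2·-4 + -2·5 + -2·0 = 8
  a_5 = -2·8 + -2·-5 + -2·-4 + -2·5 = -8
  a_6 = -2·-8 + -2·8 + -2·-5 + -2·-4 = 18
  a_7 = -2·18 + -2·-8 + -2·8 + -2·-5 = -26
  a_8 = -2·-26 + -2·18 + -2·-8 + -2·8 = 16
  a_9 = -2·16 + -2·-26 + -2·18 + -2·-8 = 0
  a_10 = -2·0 + -2·16 + -2·-26 + -2·18 = -16
  a_11 = -2·-16 + -2·0 + -2·16 + -2·-26 = 52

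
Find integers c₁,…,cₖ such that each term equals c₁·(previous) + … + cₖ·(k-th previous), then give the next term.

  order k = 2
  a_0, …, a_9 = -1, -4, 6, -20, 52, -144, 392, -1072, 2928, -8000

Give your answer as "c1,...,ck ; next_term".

-2,2 ; 21856

  a_2 = -2·-4 + 2·-1 = 6
  a_3 = -2·6 + 2·-4 = -20
  a_4 = -2·-20 + 2·6 = 52
  a_5 = -2·52 + 2·-20 = -144
  a_6 = -2·-144 + 2·52 = 392
  a_7 = -2·392 + 2·-144 = -1072
  a_8 = -2·-1072 + 2·392 = 2928
  a_9 = -2·2928 + 2·-1072 = -8000
  a_10 = -2·-8000 + 2·2928 = 21856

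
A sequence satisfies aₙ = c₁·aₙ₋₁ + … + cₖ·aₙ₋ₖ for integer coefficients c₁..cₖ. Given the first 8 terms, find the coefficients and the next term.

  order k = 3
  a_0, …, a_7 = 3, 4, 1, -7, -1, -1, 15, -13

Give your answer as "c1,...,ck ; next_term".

-1,0,-2 ; 15

  a_3 = -1·1 + 0·4 + -2·3 = -7
  a_4 = -1·-7 + 0·1 + -2·4 = -1
  a_5 = -1·-1 + 0·-7 + -2·1 = -1
  a_6 = -1·-1 + 0·-1 + -2·-7 = 15
  a_7 = -1·15 + 0·-1 + -2·-1 = -13
  a_8 = -1·-13 + 0·15 + -2·-1 = 15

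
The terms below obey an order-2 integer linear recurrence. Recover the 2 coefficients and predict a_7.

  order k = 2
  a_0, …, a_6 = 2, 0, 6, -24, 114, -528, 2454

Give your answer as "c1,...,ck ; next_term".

  a_2 = -4·0 + 3·2 = 6
  a_3 = -4·6 + 3·0 = -24
  a_4 = -4·-24 + 3·6 = 114
  a_5 = -4·114 + 3·-24 = -528
  a_6 = -4·-528 + 3·114 = 2454
  a_7 = -4·2454 + 3·-528 = -11400

-4,3 ; -11400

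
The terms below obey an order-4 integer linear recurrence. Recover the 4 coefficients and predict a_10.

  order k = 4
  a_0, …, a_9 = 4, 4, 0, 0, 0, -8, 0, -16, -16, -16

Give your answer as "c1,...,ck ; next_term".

  a_4 = 0·0 + 2·0 + 2·4 + -2·4 = 0
  a_5 = 0·0 + 2·0 + 2·0 + -2·4 = -8
  a_6 = 0·-8 + 2·0 + 2·0 + -2·0 = 0
  a_7 = 0·0 + 2·-8 + 2·0 + -2·0 = -16
  a_8 = 0·-16 + 2·0 + 2·-8 + -2·0 = -16
  a_9 = 0·-16 + 2·-16 + 2·0 + -2·-8 = -16
  a_10 = 0·-16 + 2·-16 + 2·-16 + -2·0 = -64

0,2,2,-2 ; -64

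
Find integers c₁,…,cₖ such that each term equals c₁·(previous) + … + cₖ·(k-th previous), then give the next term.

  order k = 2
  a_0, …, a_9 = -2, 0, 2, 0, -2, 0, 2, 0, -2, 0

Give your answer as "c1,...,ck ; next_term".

  a_2 = 0·0 + -1·-2 = 2
  a_3 = 0·2 + -1·0 = 0
  a_4 = 0·0 + -1·2 = -2
  a_5 = 0·-2 + -1·0 = 0
  a_6 = 0·0 + -1·-2 = 2
  a_7 = 0·2 + -1·0 = 0
  a_8 = 0·0 + -1·2 = -2
  a_9 = 0·-2 + -1·0 = 0
  a_10 = 0·0 + -1·-2 = 2

0,-1 ; 2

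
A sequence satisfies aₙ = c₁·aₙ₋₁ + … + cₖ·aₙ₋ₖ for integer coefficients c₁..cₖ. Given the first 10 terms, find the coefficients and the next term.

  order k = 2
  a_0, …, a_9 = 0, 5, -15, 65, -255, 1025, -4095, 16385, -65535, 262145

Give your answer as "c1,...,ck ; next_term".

  a_2 = -3·5 + 4·0 = -15
  a_3 = -3·-15 + 4·5 = 65
  a_4 = -3·65 + 4·-15 = -255
  a_5 = -3·-255 + 4·65 = 1025
  a_6 = -3·1025 + 4·-255 = -4095
  a_7 = -3·-4095 + 4·1025 = 16385
  a_8 = -3·16385 + 4·-4095 = -65535
  a_9 = -3·-65535 + 4·16385 = 262145
  a_10 = -3·262145 + 4·-65535 = -1048575

-3,4 ; -1048575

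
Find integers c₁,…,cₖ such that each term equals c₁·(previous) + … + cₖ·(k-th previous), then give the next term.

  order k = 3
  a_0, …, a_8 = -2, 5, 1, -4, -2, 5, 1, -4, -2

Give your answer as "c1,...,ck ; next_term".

  a_3 = -1·1 + -1·5 + -1·-2 = -4
  a_4 = -1·-4 + -1·1 + -1·5 = -2
  a_5 = -1·-2 + -1·-4 + -1·1 = 5
  a_6 = -1·5 + -1·-2 + -1·-4 = 1
  a_7 = -1·1 + -1·5 + -1·-2 = -4
  a_8 = -1·-4 + -1·1 + -1·5 = -2
  a_9 = -1·-2 + -1·-4 + -1·1 = 5

-1,-1,-1 ; 5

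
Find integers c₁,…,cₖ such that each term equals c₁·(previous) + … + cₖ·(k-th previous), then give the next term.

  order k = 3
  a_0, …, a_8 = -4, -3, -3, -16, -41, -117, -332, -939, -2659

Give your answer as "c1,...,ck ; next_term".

  a_3 = 2·-3 + 2·-3 + 1·-4 = -16
  a_4 = 2·-16 + 2·-3 + 1·-3 = -41
  a_5 = 2·-41 + 2·-16 + 1·-3 = -117
  a_6 = 2·-117 + 2·-41 + 1·-16 = -332
  a_7 = 2·-332 + 2·-117 + 1·-41 = -939
  a_8 = 2·-939 + 2·-332 + 1·-117 = -2659
  a_9 = 2·-2659 + 2·-939 + 1·-332 = -7528

2,2,1 ; -7528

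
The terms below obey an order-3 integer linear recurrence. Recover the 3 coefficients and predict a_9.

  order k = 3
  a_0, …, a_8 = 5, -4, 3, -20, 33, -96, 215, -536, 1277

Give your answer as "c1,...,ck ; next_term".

  a_3 = -1·3 + 3·-4 + -1·5 = -20
  a_4 = -1·-20 + 3·3 + -1·-4 = 33
  a_5 = -1·33 + 3·-20 + -1·3 = -96
  a_6 = -1·-96 + 3·33 + -1·-20 = 215
  a_7 = -1·215 + 3·-96 + -1·33 = -536
  a_8 = -1·-536 + 3·215 + -1·-96 = 1277
  a_9 = -1·1277 + 3·-536 + -1·215 = -3100

-1,3,-1 ; -3100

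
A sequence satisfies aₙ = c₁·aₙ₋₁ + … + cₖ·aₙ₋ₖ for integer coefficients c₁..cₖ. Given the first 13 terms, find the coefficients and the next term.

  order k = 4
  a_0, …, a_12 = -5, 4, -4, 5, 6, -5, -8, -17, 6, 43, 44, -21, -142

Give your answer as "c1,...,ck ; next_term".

  a_4 = 0·5 + -1·-4 + -2·4 + -2·-5 = 6
  a_5 = 0·6 + -1·5 + -2·-4 + -2·4 = -5
  a_6 = 0·-5 + -1·6 + -2·5 + -2·-4 = -8
  a_7 = 0·-8 + -1·-5 + -2·6 + -2·5 = -17
  a_8 = 0·-17 + -1·-8 + -2·-5 + -2·6 = 6
  a_9 = 0·6 + -1·-17 + -2·-8 + -2·-5 = 43
  a_10 = 0·43 + -1·6 + -2·-17 + -2·-8 = 44
  a_11 = 0·44 + -1·43 + -2·6 + -2·-17 = -21
  a_12 = 0·-21 + -1·44 + -2·43 + -2·6 = -142
  a_13 = 0·-142 + -1·-21 + -2·44 + -2·43 = -153

0,-1,-2,-2 ; -153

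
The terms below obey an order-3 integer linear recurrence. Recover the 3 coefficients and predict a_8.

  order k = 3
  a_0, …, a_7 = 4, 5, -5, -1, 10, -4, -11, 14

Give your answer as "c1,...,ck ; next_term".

0,-1,1 ; 7

  a_3 = 0·-5 + -1·5 + 1·4 = -1
  a_4 = 0·-1 + -1·-5 + 1·5 = 10
  a_5 = 0·10 + -1·-1 + 1·-5 = -4
  a_6 = 0·-4 + -1·10 + 1·-1 = -11
  a_7 = 0·-11 + -1·-4 + 1·10 = 14
  a_8 = 0·14 + -1·-11 + 1·-4 = 7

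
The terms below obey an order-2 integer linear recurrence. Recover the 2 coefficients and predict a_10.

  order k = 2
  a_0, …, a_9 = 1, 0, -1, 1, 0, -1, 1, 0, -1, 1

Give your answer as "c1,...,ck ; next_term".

  a_2 = -1·0 + -1·1 = -1
  a_3 = -1·-1 + -1·0 = 1
  a_4 = -1·1 + -1·-1 = 0
  a_5 = -1·0 + -1·1 = -1
  a_6 = -1·-1 + -1·0 = 1
  a_7 = -1·1 + -1·-1 = 0
  a_8 = -1·0 + -1·1 = -1
  a_9 = -1·-1 + -1·0 = 1
  a_10 = -1·1 + -1·-1 = 0

-1,-1 ; 0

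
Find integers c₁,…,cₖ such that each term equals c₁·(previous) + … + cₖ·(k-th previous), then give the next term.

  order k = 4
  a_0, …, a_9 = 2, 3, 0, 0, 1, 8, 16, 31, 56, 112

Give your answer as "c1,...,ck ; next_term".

2,0,-1,2 ; 225

  a_4 = 2·0 + 0·0 + -1·3 + 2·2 = 1
  a_5 = 2·1 + 0·0 + -1·0 + 2·3 = 8
  a_6 = 2·8 + 0·1 + -1·0 + 2·0 = 16
  a_7 = 2·16 + 0·8 + -1·1 + 2·0 = 31
  a_8 = 2·31 + 0·16 + -1·8 + 2·1 = 56
  a_9 = 2·56 + 0·31 + -1·16 + 2·8 = 112
  a_10 = 2·112 + 0·56 + -1·31 + 2·16 = 225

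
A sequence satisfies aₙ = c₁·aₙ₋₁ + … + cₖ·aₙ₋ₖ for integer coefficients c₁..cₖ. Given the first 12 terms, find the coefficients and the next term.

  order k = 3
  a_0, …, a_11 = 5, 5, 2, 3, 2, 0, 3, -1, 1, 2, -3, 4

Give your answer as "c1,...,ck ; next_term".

  a_3 = -1·2 + 0·5 + 1·5 = 3
  a_4 = -1·3 + 0·2 + 1·5 = 2
  a_5 = -1·2 + 0·3 + 1·2 = 0
  a_6 = -1·0 + 0·2 + 1·3 = 3
  a_7 = -1·3 + 0·0 + 1·2 = -1
  a_8 = -1·-1 + 0·3 + 1·0 = 1
  a_9 = -1·1 + 0·-1 + 1·3 = 2
  a_10 = -1·2 + 0·1 + 1·-1 = -3
  a_11 = -1·-3 + 0·2 + 1·1 = 4
  a_12 = -1·4 + 0·-3 + 1·2 = -2

-1,0,1 ; -2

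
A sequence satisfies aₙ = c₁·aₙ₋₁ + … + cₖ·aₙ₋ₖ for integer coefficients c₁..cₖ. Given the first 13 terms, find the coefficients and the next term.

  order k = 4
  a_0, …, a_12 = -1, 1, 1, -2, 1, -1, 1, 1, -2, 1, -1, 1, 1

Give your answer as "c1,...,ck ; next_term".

  a_4 = -1·-2 + -1·1 + -1·1 + -1·-1 = 1
  a_5 = -1·1 + -1·-2 + -1·1 + -1·1 = -1
  a_6 = -1·-1 + -1·1 + -1·-2 + -1·1 = 1
  a_7 = -1·1 + -1·-1 + -1·1 + -1·-2 = 1
  a_8 = -1·1 + -1·1 + -1·-1 + -1·1 = -2
  a_9 = -1·-2 + -1·1 + -1·1 + -1·-1 = 1
  a_10 = -1·1 + -1·-2 + -1·1 + -1·1 = -1
  a_11 = -1·-1 + -1·1 + -1·-2 + -1·1 = 1
  a_12 = -1·1 + -1·-1 + -1·1 + -1·-2 = 1
  a_13 = -1·1 + -1·1 + -1·-1 + -1·1 = -2

-1,-1,-1,-1 ; -2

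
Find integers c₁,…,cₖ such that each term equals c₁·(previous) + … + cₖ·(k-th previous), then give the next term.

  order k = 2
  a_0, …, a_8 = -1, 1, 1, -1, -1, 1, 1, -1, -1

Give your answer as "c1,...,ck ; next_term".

0,-1 ; 1

  a_2 = 0·1 + -1·-1 = 1
  a_3 = 0·1 + -1·1 = -1
  a_4 = 0·-1 + -1·1 = -1
  a_5 = 0·-1 + -1·-1 = 1
  a_6 = 0·1 + -1·-1 = 1
  a_7 = 0·1 + -1·1 = -1
  a_8 = 0·-1 + -1·1 = -1
  a_9 = 0·-1 + -1·-1 = 1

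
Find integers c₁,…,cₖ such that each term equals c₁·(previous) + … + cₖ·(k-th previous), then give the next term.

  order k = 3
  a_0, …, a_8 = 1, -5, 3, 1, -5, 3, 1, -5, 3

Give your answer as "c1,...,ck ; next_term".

0,0,1 ; 1

  a_3 = 0·3 + 0·-5 + 1·1 = 1
  a_4 = 0·1 + 0·3 + 1·-5 = -5
  a_5 = 0·-5 + 0·1 + 1·3 = 3
  a_6 = 0·3 + 0·-5 + 1·1 = 1
  a_7 = 0·1 + 0·3 + 1·-5 = -5
  a_8 = 0·-5 + 0·1 + 1·3 = 3
  a_9 = 0·3 + 0·-5 + 1·1 = 1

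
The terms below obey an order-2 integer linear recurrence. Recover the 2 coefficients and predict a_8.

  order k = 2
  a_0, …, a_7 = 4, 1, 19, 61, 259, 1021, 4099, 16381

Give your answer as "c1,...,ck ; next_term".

  a_2 = 3·1 + 4·4 = 19
  a_3 = 3·19 + 4·1 = 61
  a_4 = 3·61 + 4·19 = 259
  a_5 = 3·259 + 4·61 = 1021
  a_6 = 3·1021 + 4·259 = 4099
  a_7 = 3·4099 + 4·1021 = 16381
  a_8 = 3·16381 + 4·4099 = 65539

3,4 ; 65539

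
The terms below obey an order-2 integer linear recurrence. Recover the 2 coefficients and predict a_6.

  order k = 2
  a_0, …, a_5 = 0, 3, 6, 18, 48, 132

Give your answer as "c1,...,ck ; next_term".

  a_2 = 2·3 + 2·0 = 6
  a_3 = 2·6 + 2·3 = 18
  a_4 = 2·18 + 2·6 = 48
  a_5 = 2·48 + 2·18 = 132
  a_6 = 2·132 + 2·48 = 360

2,2 ; 360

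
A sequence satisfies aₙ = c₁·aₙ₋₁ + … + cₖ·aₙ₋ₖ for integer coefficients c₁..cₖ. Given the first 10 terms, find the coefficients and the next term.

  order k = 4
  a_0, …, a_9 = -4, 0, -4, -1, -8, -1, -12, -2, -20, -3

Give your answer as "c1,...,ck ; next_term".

0,1,0,1 ; -32

  a_4 = 0·-1 + 1·-4 + 0·0 + 1·-4 = -8
  a_5 = 0·-8 + 1·-1 + 0·-4 + 1·0 = -1
  a_6 = 0·-1 + 1·-8 + 0·-1 + 1·-4 = -12
  a_7 = 0·-12 + 1·-1 + 0·-8 + 1·-1 = -2
  a_8 = 0·-2 + 1·-12 + 0·-1 + 1·-8 = -20
  a_9 = 0·-20 + 1·-2 + 0·-12 + 1·-1 = -3
  a_10 = 0·-3 + 1·-20 + 0·-2 + 1·-12 = -32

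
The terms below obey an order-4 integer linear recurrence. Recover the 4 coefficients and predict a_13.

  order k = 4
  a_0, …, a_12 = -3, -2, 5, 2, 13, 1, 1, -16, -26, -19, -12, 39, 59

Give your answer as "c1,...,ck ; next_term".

  a_4 = 0·2 + 1·5 + -1·-2 + -2·-3 = 13
  a_5 = 0·13 + 1·2 + -1·5 + -2·-2 = 1
  a_6 = 0·1 + 1·13 + -1·2 + -2·5 = 1
  a_7 = 0·1 + 1·1 + -1·13 + -2·2 = -16
  a_8 = 0·-16 + 1·1 + -1·1 + -2·13 = -26
  a_9 = 0·-26 + 1·-16 + -1·1 + -2·1 = -19
  a_10 = 0·-19 + 1·-26 + -1·-16 + -2·1 = -12
  a_11 = 0·-12 + 1·-19 + -1·-26 + -2·-16 = 39
  a_12 = 0·39 + 1·-12 + -1·-19 + -2·-26 = 59
  a_13 = 0·59 + 1·39 + -1·-12 + -2·-19 = 89

0,1,-1,-2 ; 89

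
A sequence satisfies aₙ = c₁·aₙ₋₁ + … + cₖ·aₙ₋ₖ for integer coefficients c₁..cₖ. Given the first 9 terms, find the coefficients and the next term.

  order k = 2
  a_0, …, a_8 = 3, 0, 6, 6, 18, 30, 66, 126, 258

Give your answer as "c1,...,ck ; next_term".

1,2 ; 510

  a_2 = 1·0 + 2·3 = 6
  a_3 = 1·6 + 2·0 = 6
  a_4 = 1·6 + 2·6 = 18
  a_5 = 1·18 + 2·6 = 30
  a_6 = 1·30 + 2·18 = 66
  a_7 = 1·66 + 2·30 = 126
  a_8 = 1·126 + 2·66 = 258
  a_9 = 1·258 + 2·126 = 510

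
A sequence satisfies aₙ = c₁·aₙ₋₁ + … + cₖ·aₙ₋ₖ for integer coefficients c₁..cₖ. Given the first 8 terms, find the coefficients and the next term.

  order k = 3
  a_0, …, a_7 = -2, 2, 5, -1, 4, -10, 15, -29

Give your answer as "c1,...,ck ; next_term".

  a_3 = -1·5 + 1·2 + -1·-2 = -1
  a_4 = -1·-1 + 1·5 + -1·2 = 4
  a_5 = -1·4 + 1·-1 + -1·5 = -10
  a_6 = -1·-10 + 1·4 + -1·-1 = 15
  a_7 = -1·15 + 1·-10 + -1·4 = -29
  a_8 = -1·-29 + 1·15 + -1·-10 = 54

-1,1,-1 ; 54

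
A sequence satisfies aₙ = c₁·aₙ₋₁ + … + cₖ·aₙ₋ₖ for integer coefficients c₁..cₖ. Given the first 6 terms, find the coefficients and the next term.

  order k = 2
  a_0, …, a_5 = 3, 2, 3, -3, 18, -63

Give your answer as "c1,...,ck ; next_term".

-3,3 ; 243

  a_2 = -3·2 + 3·3 = 3
  a_3 = -3·3 + 3·2 = -3
  a_4 = -3·-3 + 3·3 = 18
  a_5 = -3·18 + 3·-3 = -63
  a_6 = -3·-63 + 3·18 = 243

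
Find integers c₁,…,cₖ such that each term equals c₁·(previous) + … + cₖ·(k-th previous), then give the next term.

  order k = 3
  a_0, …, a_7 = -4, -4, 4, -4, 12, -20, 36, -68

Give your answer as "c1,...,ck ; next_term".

-1,1,-1 ; 124

  a_3 = -1·4 + 1·-4 + -1·-4 = -4
  a_4 = -1·-4 + 1·4 + -1·-4 = 12
  a_5 = -1·12 + 1·-4 + -1·4 = -20
  a_6 = -1·-20 + 1·12 + -1·-4 = 36
  a_7 = -1·36 + 1·-20 + -1·12 = -68
  a_8 = -1·-68 + 1·36 + -1·-20 = 124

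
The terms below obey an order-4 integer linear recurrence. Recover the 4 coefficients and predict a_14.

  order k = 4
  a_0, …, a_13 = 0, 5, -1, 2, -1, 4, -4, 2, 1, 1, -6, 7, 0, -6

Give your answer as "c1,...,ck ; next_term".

  a_4 = -1·2 + -1·-1 + 0·5 + 1·0 = -1
  a_5 = -1·-1 + -1·2 + 0·-1 + 1·5 = 4
  a_6 = -1·4 + -1·-1 + 0·2 + 1·-1 = -4
  a_7 = -1·-4 + -1·4 + 0·-1 + 1·2 = 2
  a_8 = -1·2 + -1·-4 + 0·4 + 1·-1 = 1
  a_9 = -1·1 + -1·2 + 0·-4 + 1·4 = 1
  a_10 = -1·1 + -1·1 + 0·2 + 1·-4 = -6
  a_11 = -1·-6 + -1·1 + 0·1 + 1·2 = 7
  a_12 = -1·7 + -1·-6 + 0·1 + 1·1 = 0
  a_13 = -1·0 + -1·7 + 0·-6 + 1·1 = -6
  a_14 = -1·-6 + -1·0 + 0·7 + 1·-6 = 0

-1,-1,0,1 ; 0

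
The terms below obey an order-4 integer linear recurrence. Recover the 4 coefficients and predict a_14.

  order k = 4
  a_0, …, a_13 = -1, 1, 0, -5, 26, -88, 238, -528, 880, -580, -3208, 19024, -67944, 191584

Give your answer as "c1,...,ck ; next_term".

-4,-4,2,-4 ; -443680

  a_4 = -4·-5 + -4·0 + 2·1 + -4·-1 = 26
  a_5 = -4·26 + -4·-5 + 2·0 + -4·1 = -88
  a_6 = -4·-88 + -4·26 + 2·-5 + -4·0 = 238
  a_7 = -4·238 + -4·-88 + 2·26 + -4·-5 = -528
  a_8 = -4·-528 + -4·238 + 2·-88 + -4·26 = 880
  a_9 = -4·880 + -4·-528 + 2·238 + -4·-88 = -580
  a_10 = -4·-580 + -4·880 + 2·-528 + -4·238 = -3208
  a_11 = -4·-3208 + -4·-580 + 2·880 + -4·-528 = 19024
  a_12 = -4·19024 + -4·-3208 + 2·-580 + -4·880 = -67944
  a_13 = -4·-67944 + -4·19024 + 2·-3208 + -4·-580 = 191584
  a_14 = -4·191584 + -4·-67944 + 2·19024 + -4·-3208 = -443680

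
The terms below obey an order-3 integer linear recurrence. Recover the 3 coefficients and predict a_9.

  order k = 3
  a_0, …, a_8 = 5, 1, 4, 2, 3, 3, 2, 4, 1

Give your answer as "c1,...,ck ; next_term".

  a_3 = -1·4 + 1·1 + 1·5 = 2
  a_4 = -1·2 + 1·4 + 1·1 = 3
  a_5 = -1·3 + 1·2 + 1·4 = 3
  a_6 = -1·3 + 1·3 + 1·2 = 2
  a_7 = -1·2 + 1·3 + 1·3 = 4
  a_8 = -1·4 + 1·2 + 1·3 = 1
  a_9 = -1·1 + 1·4 + 1·2 = 5

-1,1,1 ; 5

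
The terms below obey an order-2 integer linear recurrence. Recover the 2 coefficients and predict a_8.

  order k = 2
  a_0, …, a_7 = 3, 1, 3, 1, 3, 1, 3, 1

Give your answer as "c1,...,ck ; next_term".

0,1 ; 3

  a_2 = 0·1 + 1·3 = 3
  a_3 = 0·3 + 1·1 = 1
  a_4 = 0·1 + 1·3 = 3
  a_5 = 0·3 + 1·1 = 1
  a_6 = 0·1 + 1·3 = 3
  a_7 = 0·3 + 1·1 = 1
  a_8 = 0·1 + 1·3 = 3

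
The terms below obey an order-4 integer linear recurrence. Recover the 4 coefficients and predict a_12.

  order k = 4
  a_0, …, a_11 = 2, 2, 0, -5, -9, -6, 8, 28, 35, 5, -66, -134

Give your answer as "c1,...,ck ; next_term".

  a_4 = 1·-5 + -1·0 + -1·2 + -1·2 = -9
  a_5 = 1·-9 + -1·-5 + -1·0 + -1·2 = -6
  a_6 = 1·-6 + -1·-9 + -1·-5 + -1·0 = 8
  a_7 = 1·8 + -1·-6 + -1·-9 + -1·-5 = 28
  a_8 = 1·28 + -1·8 + -1·-6 + -1·-9 = 35
  a_9 = 1·35 + -1·28 + -1·8 + -1·-6 = 5
  a_10 = 1·5 + -1·35 + -1·28 + -1·8 = -66
  a_11 = 1·-66 + -1·5 + -1·35 + -1·28 = -134
  a_12 = 1·-134 + -1·-66 + -1·5 + -1·35 = -108

1,-1,-1,-1 ; -108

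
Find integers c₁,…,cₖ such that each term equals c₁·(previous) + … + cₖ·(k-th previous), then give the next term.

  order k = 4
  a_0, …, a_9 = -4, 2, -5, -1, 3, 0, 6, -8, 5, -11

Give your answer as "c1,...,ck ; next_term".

  a_4 = -1·-1 + 0·-5 + -1·2 + -1·-4 = 3
  a_5 = -1·3 + 0·-1 + -1·-5 + -1·2 = 0
  a_6 = -1·0 + 0·3 + -1·-1 + -1·-5 = 6
  a_7 = -1·6 + 0·0 + -1·3 + -1·-1 = -8
  a_8 = -1·-8 + 0·6 + -1·0 + -1·3 = 5
  a_9 = -1·5 + 0·-8 + -1·6 + -1·0 = -11
  a_10 = -1·-11 + 0·5 + -1·-8 + -1·6 = 13

-1,0,-1,-1 ; 13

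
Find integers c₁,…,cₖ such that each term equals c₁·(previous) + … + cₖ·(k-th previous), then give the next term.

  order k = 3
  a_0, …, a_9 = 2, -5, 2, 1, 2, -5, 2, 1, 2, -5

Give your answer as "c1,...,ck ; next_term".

-1,-1,-1 ; 2

  a_3 = -1·2 + -1·-5 + -1·2 = 1
  a_4 = -1·1 + -1·2 + -1·-5 = 2
  a_5 = -1·2 + -1·1 + -1·2 = -5
  a_6 = -1·-5 + -1·2 + -1·1 = 2
  a_7 = -1·2 + -1·-5 + -1·2 = 1
  a_8 = -1·1 + -1·2 + -1·-5 = 2
  a_9 = -1·2 + -1·1 + -1·2 = -5
  a_10 = -1·-5 + -1·2 + -1·1 = 2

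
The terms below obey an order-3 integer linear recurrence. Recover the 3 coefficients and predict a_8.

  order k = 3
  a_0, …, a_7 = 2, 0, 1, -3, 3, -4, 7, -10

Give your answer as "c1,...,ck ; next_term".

  a_3 = -1·1 + 0·0 + -1·2 = -3
  a_4 = -1·-3 + 0·1 + -1·0 = 3
  a_5 = -1·3 + 0·-3 + -1·1 = -4
  a_6 = -1·-4 + 0·3 + -1·-3 = 7
  a_7 = -1·7 + 0·-4 + -1·3 = -10
  a_8 = -1·-10 + 0·7 + -1·-4 = 14

-1,0,-1 ; 14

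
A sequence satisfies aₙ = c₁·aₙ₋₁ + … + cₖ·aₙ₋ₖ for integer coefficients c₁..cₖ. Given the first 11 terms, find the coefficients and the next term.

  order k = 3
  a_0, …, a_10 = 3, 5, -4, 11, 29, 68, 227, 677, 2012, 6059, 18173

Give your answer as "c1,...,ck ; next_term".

  a_3 = 2·-4 + 2·5 + 3·3 = 11
  a_4 = 2·11 + 2·-4 + 3·5 = 29
  a_5 = 2·29 + 2·11 + 3·-4 = 68
  a_6 = 2·68 + 2·29 + 3·11 = 227
  a_7 = 2·227 + 2·68 + 3·29 = 677
  a_8 = 2·677 + 2·227 + 3·68 = 2012
  a_9 = 2·2012 + 2·677 + 3·227 = 6059
  a_10 = 2·6059 + 2·2012 + 3·677 = 18173
  a_11 = 2·18173 + 2·6059 + 3·2012 = 54500

2,2,3 ; 54500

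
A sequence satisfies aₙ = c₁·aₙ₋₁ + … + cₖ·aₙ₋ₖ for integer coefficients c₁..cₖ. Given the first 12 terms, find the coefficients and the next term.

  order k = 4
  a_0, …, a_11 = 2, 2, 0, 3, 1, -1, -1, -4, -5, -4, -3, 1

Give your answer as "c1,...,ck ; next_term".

1,0,0,-1 ; 6

  a_4 = 1·3 + 0·0 + 0·2 + -1·2 = 1
  a_5 = 1·1 + 0·3 + 0·0 + -1·2 = -1
  a_6 = 1·-1 + 0·1 + 0·3 + -1·0 = -1
  a_7 = 1·-1 + 0·-1 + 0·1 + -1·3 = -4
  a_8 = 1·-4 + 0·-1 + 0·-1 + -1·1 = -5
  a_9 = 1·-5 + 0·-4 + 0·-1 + -1·-1 = -4
  a_10 = 1·-4 + 0·-5 + 0·-4 + -1·-1 = -3
  a_11 = 1·-3 + 0·-4 + 0·-5 + -1·-4 = 1
  a_12 = 1·1 + 0·-3 + 0·-4 + -1·-5 = 6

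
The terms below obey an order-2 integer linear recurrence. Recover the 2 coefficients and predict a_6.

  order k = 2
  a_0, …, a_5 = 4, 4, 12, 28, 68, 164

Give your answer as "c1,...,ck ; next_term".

  a_2 = 2·4 + 1·4 = 12
  a_3 = 2·12 + 1·4 = 28
  a_4 = 2·28 + 1·12 = 68
  a_5 = 2·68 + 1·28 = 164
  a_6 = 2·164 + 1·68 = 396

2,1 ; 396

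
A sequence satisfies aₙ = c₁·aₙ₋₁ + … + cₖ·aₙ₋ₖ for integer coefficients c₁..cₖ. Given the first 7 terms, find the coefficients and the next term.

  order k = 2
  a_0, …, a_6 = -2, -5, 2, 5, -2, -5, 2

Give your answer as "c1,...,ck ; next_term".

  a_2 = 0·-5 + -1·-2 = 2
  a_3 = 0·2 + -1·-5 = 5
  a_4 = 0·5 + -1·2 = -2
  a_5 = 0·-2 + -1·5 = -5
  a_6 = 0·-5 + -1·-2 = 2
  a_7 = 0·2 + -1·-5 = 5

0,-1 ; 5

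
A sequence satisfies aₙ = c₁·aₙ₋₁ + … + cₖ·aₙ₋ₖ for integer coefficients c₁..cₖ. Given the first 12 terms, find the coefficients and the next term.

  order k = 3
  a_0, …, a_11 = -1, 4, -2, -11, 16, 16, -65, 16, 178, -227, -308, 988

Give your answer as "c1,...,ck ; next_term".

  a_3 = 0·-2 + -2·4 + 3·-1 = -11
  a_4 = 0·-11 + -2·-2 + 3·4 = 16
  a_5 = 0·16 + -2·-11 + 3·-2 = 16
  a_6 = 0·16 + -2·16 + 3·-11 = -65
  a_7 = 0·-65 + -2·16 + 3·16 = 16
  a_8 = 0·16 + -2·-65 + 3·16 = 178
  a_9 = 0·178 + -2·16 + 3·-65 = -227
  a_10 = 0·-227 + -2·178 + 3·16 = -308
  a_11 = 0·-308 + -2·-227 + 3·178 = 988
  a_12 = 0·988 + -2·-308 + 3·-227 = -65

0,-2,3 ; -65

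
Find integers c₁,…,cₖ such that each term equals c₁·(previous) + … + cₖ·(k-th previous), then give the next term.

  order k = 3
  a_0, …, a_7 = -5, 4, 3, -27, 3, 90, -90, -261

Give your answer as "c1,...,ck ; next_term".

0,-3,3 ; 540

  a_3 = 0·3 + -3·4 + 3·-5 = -27
  a_4 = 0·-27 + -3·3 + 3·4 = 3
  a_5 = 0·3 + -3·-27 + 3·3 = 90
  a_6 = 0·90 + -3·3 + 3·-27 = -90
  a_7 = 0·-90 + -3·90 + 3·3 = -261
  a_8 = 0·-261 + -3·-90 + 3·90 = 540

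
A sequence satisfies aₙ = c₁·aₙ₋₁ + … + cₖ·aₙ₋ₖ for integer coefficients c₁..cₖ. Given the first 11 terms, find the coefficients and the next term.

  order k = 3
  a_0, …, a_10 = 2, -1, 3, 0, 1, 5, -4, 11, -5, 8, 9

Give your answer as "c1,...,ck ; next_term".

-1,1,2 ; -11

  a_3 = -1·3 + 1·-1 + 2·2 = 0
  a_4 = -1·0 + 1·3 + 2·-1 = 1
  a_5 = -1·1 + 1·0 + 2·3 = 5
  a_6 = -1·5 + 1·1 + 2·0 = -4
  a_7 = -1·-4 + 1·5 + 2·1 = 11
  a_8 = -1·11 + 1·-4 + 2·5 = -5
  a_9 = -1·-5 + 1·11 + 2·-4 = 8
  a_10 = -1·8 + 1·-5 + 2·11 = 9
  a_11 = -1·9 + 1·8 + 2·-5 = -11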